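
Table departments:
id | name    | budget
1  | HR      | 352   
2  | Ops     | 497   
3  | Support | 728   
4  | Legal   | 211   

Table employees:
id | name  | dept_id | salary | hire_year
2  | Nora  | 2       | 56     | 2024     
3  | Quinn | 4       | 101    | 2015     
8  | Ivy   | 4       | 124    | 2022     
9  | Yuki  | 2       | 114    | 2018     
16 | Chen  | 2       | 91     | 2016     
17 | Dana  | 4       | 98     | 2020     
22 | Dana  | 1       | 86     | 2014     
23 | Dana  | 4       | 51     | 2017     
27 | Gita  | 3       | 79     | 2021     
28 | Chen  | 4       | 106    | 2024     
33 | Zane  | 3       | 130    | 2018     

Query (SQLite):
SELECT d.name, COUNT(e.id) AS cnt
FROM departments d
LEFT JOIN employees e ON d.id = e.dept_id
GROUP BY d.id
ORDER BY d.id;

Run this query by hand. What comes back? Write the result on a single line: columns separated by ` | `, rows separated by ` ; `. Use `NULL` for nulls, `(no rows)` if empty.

LEFT JOIN keeps every departments row; unmatched ones get NULL for employees columns.
Group by departments.id and compute COUNT(e.id). COUNT(col) of an all-NULL group is 0.
  1: ids {22} → COUNT(e.id)=1
  2: ids {2, 9, 16} → COUNT(e.id)=3
  3: ids {27, 33} → COUNT(e.id)=2
  4: ids {3, 8, 17, 23, 28} → COUNT(e.id)=5

HR | 1 ; Ops | 3 ; Support | 2 ; Legal | 5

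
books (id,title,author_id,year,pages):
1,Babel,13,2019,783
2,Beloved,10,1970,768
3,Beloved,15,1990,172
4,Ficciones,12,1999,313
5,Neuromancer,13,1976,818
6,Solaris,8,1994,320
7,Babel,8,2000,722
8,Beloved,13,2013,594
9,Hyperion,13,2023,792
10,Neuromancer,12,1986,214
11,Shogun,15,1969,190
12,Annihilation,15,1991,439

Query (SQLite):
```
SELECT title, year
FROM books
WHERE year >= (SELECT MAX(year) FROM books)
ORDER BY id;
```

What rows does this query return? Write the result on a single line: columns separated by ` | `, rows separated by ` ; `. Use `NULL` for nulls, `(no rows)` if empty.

Hyperion | 2023

Scalar subquery: MAX(year) over all books rows = 2023.
Keep rows where year >= that value.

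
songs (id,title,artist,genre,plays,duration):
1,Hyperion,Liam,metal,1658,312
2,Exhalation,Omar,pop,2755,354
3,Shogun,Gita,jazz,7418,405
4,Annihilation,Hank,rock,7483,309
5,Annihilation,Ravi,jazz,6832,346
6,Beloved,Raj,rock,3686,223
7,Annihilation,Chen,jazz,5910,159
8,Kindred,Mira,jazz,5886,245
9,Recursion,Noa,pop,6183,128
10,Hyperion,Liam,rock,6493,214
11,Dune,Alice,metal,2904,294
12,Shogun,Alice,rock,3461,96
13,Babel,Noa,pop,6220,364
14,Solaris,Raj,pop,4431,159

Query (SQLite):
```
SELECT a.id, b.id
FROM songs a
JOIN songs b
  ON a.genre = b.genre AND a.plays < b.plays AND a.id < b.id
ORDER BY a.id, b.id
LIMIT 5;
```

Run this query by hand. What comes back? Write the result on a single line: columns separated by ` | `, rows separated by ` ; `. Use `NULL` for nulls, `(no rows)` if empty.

Pairs (a,b) with same genre, a.plays < b.plays, a.id < b.id.
genre groups: jazz:{3,5,7,8} metal:{1,11} pop:{2,9,13,14} rock:{4,6,10,12}
Ordered by (a.id, b.id); first 5.

1 | 11 ; 2 | 9 ; 2 | 13 ; 2 | 14 ; 6 | 10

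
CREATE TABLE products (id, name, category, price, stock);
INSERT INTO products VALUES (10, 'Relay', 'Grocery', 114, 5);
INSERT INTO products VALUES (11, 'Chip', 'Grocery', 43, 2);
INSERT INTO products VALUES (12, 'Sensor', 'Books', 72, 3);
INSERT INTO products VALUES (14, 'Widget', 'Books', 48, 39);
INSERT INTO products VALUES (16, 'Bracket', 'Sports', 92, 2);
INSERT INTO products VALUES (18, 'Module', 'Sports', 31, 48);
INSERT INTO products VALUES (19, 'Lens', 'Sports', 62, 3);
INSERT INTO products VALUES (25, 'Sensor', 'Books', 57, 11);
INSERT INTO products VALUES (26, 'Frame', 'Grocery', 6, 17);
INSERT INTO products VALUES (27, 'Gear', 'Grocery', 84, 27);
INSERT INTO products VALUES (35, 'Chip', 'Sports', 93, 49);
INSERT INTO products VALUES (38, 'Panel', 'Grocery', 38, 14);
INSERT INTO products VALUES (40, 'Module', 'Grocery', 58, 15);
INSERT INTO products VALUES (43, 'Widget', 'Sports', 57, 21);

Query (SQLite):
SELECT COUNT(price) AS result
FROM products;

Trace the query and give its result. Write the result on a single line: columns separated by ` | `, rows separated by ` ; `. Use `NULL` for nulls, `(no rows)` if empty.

14

All price values: [114, 43, 72, 48, 92, 31, 62, 57, 6, 84, 93, 38, 58, 57].
COUNT(price) counts non-NULL values → 14.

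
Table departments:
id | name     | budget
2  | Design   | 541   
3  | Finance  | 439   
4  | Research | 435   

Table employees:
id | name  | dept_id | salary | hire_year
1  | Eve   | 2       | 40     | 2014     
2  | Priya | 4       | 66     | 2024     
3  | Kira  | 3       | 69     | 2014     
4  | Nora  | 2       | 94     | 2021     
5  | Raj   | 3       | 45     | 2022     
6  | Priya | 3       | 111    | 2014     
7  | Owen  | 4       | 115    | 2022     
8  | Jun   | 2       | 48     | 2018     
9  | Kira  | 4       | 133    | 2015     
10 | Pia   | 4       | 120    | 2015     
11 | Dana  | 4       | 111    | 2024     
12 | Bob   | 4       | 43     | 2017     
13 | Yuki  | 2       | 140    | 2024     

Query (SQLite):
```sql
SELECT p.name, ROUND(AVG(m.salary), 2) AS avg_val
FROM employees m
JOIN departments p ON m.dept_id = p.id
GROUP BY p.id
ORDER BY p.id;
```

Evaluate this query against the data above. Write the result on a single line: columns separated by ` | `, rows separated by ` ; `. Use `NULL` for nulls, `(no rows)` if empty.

Design | 80.5 ; Finance | 75 ; Research | 98

Join each employees row to its departments via dept_id.
Group joined rows by departments.id; compute ROUND(AVG(m.salary), 2) per group.
  2: ids {1, 4, 8, 13} → ROUND(AVG(m.salary), 2)=80.5
  3: ids {3, 5, 6} → ROUND(AVG(m.salary), 2)=75
  4: ids {2, 7, 9, 10, 11, 12} → ROUND(AVG(m.salary), 2)=98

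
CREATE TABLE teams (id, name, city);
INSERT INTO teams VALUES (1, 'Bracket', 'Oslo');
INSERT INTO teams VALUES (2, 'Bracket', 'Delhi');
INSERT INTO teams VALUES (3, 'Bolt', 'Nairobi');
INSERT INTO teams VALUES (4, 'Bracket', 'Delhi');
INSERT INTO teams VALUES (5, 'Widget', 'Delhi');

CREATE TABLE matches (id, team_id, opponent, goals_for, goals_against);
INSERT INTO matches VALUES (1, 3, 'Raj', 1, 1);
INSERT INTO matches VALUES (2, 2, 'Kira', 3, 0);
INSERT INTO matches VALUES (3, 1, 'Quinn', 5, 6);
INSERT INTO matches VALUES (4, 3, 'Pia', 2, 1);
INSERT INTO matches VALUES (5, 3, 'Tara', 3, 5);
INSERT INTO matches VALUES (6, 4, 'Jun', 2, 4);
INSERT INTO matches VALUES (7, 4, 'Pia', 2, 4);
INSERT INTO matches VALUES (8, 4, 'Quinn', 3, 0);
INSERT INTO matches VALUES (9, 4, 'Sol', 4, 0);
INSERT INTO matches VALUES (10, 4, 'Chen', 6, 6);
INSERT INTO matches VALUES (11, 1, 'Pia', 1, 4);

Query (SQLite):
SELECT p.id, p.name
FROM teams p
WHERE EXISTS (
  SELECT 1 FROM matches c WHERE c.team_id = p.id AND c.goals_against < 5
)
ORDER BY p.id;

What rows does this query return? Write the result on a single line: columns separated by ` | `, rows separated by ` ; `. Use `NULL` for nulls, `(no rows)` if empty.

1 | Bracket ; 2 | Bracket ; 3 | Bolt ; 4 | Bracket

For each teams row, check whether any matches with matching team_id has goals_against < 5.
Keep rows where that is true.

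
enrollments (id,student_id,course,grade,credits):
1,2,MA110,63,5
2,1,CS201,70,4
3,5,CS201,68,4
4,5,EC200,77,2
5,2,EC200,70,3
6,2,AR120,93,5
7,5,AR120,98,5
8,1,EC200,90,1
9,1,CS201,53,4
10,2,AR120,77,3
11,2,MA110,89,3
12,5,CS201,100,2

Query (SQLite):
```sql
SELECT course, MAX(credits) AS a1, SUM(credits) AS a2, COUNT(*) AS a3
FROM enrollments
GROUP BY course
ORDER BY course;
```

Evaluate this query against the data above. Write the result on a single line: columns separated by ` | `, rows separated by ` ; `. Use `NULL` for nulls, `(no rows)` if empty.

AR120 | 5 | 13 | 3 ; CS201 | 4 | 14 | 4 ; EC200 | 3 | 6 | 3 ; MA110 | 5 | 8 | 2

Group enrollments by course.
Per group compute: MAX(credits), SUM(credits), COUNT(*).
  AR120: ids {6, 7, 10} → MAX(credits)=5, SUM(credits)=13, COUNT(*)=3
  CS201: ids {2, 3, 9, 12} → MAX(credits)=4, SUM(credits)=14, COUNT(*)=4
  EC200: ids {4, 5, 8} → MAX(credits)=3, SUM(credits)=6, COUNT(*)=3
  MA110: ids {1, 11} → MAX(credits)=5, SUM(credits)=8, COUNT(*)=2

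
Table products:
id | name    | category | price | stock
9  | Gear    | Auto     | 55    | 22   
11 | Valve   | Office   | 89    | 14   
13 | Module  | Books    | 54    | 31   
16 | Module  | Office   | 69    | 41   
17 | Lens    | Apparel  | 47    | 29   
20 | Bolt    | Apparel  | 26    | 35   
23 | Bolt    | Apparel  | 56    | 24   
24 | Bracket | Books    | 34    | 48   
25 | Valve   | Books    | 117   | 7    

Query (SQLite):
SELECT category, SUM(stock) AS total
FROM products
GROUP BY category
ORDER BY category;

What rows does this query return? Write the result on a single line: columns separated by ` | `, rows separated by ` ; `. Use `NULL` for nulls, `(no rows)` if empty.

Partition products by category; compute SUM(stock) within each group.
  Apparel: ids {17, 20, 23} → SUM(stock)=88
  Auto: ids {9} → SUM(stock)=22
  Books: ids {13, 24, 25} → SUM(stock)=86
  Office: ids {11, 16} → SUM(stock)=55

Apparel | 88 ; Auto | 22 ; Books | 86 ; Office | 55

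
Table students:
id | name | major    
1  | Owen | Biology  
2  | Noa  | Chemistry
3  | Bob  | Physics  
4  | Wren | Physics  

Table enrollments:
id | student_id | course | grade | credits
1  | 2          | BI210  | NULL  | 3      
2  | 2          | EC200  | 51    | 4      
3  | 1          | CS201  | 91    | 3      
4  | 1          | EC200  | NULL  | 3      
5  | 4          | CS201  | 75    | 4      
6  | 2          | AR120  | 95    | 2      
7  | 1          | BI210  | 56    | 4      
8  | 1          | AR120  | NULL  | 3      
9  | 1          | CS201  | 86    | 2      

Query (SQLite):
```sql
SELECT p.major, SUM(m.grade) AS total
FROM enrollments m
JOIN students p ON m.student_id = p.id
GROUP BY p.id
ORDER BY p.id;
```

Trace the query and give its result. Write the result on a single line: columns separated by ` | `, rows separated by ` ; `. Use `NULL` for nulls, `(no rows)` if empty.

Join each enrollments row to its students via student_id.
Group joined rows by students.id; compute SUM(m.grade) per group.
  1: ids {3, 4, 7, 8, 9} → SUM(m.grade)=233
  2: ids {1, 2, 6} → SUM(m.grade)=146
  4: ids {5} → SUM(m.grade)=75

Biology | 233 ; Chemistry | 146 ; Physics | 75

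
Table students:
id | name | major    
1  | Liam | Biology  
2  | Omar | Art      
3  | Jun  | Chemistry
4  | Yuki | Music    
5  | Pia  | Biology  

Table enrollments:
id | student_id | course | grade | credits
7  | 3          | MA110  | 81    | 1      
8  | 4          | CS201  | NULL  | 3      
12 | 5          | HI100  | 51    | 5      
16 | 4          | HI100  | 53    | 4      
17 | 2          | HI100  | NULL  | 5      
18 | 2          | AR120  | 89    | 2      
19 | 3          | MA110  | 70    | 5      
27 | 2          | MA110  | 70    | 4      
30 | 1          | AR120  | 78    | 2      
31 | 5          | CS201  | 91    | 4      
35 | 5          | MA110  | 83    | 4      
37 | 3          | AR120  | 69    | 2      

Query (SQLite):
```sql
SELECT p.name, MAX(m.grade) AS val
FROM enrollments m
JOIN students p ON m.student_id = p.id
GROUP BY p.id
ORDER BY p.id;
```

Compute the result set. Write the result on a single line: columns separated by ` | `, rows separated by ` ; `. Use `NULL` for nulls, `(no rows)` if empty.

Liam | 78 ; Omar | 89 ; Jun | 81 ; Yuki | 53 ; Pia | 91

Join each enrollments row to its students via student_id.
Group joined rows by students.id; compute MAX(m.grade) per group.
  1: ids {30} → MAX(m.grade)=78
  2: ids {17, 18, 27} → MAX(m.grade)=89
  3: ids {7, 19, 37} → MAX(m.grade)=81
  4: ids {8, 16} → MAX(m.grade)=53
  5: ids {12, 31, 35} → MAX(m.grade)=91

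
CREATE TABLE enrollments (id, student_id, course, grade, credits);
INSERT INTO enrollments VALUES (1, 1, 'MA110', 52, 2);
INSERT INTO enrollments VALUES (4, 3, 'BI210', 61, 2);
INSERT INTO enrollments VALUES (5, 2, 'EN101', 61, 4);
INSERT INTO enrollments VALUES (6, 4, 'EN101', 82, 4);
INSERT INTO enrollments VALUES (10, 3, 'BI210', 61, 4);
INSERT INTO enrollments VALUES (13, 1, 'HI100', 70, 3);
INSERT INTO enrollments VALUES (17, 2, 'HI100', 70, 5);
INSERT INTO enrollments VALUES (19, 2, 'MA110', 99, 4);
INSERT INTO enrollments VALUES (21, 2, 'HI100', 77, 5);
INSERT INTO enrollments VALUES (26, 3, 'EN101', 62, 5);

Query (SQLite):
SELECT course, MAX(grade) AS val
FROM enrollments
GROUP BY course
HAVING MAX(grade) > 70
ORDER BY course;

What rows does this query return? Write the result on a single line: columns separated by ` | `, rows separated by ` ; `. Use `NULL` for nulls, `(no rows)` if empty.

EN101 | 82 ; HI100 | 77 ; MA110 | 99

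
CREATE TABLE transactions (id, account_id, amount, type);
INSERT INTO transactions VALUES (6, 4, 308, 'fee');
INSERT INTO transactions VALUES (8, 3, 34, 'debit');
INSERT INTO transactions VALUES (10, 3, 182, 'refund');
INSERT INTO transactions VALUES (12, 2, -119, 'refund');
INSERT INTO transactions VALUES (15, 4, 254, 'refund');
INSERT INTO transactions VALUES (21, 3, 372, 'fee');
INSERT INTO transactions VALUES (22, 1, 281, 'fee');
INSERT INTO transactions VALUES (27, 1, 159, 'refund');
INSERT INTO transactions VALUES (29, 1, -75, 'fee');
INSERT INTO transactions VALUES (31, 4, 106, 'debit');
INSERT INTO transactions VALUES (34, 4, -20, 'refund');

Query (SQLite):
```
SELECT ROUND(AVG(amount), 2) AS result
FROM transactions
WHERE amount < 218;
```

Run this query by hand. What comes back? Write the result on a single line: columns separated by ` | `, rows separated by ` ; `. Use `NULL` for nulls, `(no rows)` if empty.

Rows where amount < 218 → amount values: [34, 182, -119, 159, -75, 106, -20].
AVG = 267 / 7 (rounded to 2 dp).

38.14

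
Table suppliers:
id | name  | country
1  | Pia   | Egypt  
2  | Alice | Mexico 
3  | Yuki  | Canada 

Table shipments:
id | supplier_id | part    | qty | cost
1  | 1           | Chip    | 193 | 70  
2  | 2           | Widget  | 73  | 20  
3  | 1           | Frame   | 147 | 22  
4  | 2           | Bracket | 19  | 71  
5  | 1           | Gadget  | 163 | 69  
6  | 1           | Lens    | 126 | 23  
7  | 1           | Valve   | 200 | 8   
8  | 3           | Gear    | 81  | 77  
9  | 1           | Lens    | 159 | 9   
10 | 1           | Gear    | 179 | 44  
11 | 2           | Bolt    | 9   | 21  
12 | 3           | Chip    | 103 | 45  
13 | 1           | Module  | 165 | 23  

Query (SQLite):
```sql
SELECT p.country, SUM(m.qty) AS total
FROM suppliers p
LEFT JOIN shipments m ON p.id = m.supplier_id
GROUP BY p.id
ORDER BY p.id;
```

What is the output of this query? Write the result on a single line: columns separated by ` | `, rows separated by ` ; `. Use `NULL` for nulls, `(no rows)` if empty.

LEFT JOIN keeps every suppliers row; unmatched ones get NULL for shipments columns.
Group by suppliers.id and compute SUM(m.qty). SUM over an all-NULL group is NULL.
  1: ids {1, 3, 5, 6, 7, 9, 10, 13} → SUM(m.qty)=1332
  2: ids {2, 4, 11} → SUM(m.qty)=101
  3: ids {8, 12} → SUM(m.qty)=184

Egypt | 1332 ; Mexico | 101 ; Canada | 184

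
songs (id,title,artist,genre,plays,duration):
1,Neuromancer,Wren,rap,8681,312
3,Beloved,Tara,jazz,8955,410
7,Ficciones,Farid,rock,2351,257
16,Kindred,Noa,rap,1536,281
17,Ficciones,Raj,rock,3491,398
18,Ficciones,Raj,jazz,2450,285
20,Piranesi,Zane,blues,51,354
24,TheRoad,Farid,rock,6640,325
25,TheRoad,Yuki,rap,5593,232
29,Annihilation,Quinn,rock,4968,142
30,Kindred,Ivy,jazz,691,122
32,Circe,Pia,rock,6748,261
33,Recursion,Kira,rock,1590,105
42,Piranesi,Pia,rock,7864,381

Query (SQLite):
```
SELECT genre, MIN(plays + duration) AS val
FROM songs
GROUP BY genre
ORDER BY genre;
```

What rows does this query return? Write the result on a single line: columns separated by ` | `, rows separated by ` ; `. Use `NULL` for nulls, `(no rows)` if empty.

For each row compute plays + duration.
Group by genre; take MIN of the expression per group.
  blues: ids {20} → MIN(plays + duration)=405
  jazz: ids {3, 18, 30} → MIN(plays + duration)=813
  rap: ids {1, 16, 25} → MIN(plays + duration)=1817
  rock: ids {7, 17, 24, 29, 32, 33, 42} → MIN(plays + duration)=1695

blues | 405 ; jazz | 813 ; rap | 1817 ; rock | 1695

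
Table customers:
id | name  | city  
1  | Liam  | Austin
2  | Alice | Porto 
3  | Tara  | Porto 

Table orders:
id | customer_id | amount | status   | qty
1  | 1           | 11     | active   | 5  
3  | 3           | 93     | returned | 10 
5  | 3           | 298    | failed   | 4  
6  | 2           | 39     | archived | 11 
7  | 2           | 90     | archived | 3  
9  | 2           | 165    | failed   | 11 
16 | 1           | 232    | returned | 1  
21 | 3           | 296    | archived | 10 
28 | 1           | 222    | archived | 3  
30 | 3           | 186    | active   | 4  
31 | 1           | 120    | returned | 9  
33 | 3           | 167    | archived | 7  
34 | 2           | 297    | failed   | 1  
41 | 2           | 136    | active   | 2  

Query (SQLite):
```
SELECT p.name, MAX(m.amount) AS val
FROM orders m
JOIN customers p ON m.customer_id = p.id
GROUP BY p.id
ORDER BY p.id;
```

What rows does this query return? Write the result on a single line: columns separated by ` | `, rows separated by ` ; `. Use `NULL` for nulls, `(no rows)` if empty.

Join each orders row to its customers via customer_id.
Group joined rows by customers.id; compute MAX(m.amount) per group.
  1: ids {1, 16, 28, 31} → MAX(m.amount)=232
  2: ids {6, 7, 9, 34, 41} → MAX(m.amount)=297
  3: ids {3, 5, 21, 30, 33} → MAX(m.amount)=298

Liam | 232 ; Alice | 297 ; Tara | 298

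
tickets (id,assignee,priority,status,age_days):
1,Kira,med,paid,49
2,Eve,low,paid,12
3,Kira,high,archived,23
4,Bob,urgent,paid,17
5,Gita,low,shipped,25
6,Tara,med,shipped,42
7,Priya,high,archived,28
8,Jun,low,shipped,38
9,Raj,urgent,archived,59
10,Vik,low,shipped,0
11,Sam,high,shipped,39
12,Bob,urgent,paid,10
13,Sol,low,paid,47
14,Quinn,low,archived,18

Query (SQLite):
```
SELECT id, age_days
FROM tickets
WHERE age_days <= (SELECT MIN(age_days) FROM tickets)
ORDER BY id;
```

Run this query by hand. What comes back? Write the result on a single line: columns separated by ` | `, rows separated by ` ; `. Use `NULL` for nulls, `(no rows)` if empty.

Scalar subquery: MIN(age_days) over all tickets rows = 0.
Keep rows where age_days <= that value.

10 | 0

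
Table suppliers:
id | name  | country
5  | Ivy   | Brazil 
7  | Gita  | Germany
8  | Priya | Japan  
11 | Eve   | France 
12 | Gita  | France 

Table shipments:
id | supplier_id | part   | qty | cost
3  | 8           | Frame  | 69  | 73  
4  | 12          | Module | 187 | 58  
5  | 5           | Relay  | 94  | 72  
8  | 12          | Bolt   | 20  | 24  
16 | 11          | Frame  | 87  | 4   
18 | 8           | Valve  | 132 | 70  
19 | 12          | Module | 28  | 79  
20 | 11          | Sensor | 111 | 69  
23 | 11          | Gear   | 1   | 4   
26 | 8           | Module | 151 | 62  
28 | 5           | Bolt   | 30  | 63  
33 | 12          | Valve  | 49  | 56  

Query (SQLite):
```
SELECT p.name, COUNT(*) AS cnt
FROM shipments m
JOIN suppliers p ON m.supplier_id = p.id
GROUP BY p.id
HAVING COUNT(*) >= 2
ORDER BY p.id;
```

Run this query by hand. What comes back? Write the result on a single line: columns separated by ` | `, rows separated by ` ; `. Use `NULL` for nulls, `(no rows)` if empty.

Join each shipments row to its suppliers via supplier_id.
Group joined rows by suppliers.id; compute COUNT(*) per group.
HAVING: keep groups with count ≥ 2.
  5: ids {5, 28} → COUNT(*)=2
  8: ids {3, 18, 26} → COUNT(*)=3
  11: ids {16, 20, 23} → COUNT(*)=3
  12: ids {4, 8, 19, 33} → COUNT(*)=4

Ivy | 2 ; Priya | 3 ; Eve | 3 ; Gita | 4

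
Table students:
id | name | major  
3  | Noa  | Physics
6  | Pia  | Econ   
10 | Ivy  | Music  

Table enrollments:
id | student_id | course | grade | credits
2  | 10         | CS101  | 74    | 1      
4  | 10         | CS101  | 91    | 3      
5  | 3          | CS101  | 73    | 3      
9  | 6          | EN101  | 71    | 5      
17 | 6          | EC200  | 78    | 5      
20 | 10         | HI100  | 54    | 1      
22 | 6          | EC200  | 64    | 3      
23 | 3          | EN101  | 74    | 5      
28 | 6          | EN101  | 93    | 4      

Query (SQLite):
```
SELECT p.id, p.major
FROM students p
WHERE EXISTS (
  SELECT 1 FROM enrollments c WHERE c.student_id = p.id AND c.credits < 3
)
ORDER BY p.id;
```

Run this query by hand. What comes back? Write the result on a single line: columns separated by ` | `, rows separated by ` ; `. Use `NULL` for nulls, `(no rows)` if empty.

For each students row, check whether any enrollments with matching student_id has credits < 3.
Keep rows where that is true.

10 | Music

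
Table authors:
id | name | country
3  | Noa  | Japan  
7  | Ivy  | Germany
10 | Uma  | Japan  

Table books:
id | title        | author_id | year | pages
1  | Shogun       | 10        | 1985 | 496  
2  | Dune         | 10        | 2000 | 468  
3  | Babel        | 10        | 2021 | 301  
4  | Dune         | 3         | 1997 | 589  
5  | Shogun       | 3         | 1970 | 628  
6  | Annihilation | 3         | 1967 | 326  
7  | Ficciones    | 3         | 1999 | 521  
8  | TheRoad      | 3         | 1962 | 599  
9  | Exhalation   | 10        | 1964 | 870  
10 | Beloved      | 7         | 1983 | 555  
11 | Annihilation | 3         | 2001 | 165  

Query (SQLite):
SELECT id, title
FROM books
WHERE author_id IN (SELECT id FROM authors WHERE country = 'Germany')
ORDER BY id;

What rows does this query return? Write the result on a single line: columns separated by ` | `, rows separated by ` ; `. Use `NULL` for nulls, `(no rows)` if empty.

10 | Beloved

Inner query: authors.id where country = 'Germany'.
Outer: keep books rows whose author_id is in that set.
Inner query → {7}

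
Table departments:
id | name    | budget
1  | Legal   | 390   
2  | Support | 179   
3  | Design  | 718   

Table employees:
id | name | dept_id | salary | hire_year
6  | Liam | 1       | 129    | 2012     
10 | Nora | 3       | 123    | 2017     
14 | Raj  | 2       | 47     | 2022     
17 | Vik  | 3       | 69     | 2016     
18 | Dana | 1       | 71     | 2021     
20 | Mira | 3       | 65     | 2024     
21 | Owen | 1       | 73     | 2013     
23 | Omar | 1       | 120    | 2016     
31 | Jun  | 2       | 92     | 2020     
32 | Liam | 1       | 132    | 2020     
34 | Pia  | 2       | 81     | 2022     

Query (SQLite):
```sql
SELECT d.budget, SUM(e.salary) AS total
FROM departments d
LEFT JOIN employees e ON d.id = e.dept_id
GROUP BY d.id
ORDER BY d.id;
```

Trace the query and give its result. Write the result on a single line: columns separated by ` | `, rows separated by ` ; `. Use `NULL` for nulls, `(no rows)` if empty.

390 | 525 ; 179 | 220 ; 718 | 257

LEFT JOIN keeps every departments row; unmatched ones get NULL for employees columns.
Group by departments.id and compute SUM(e.salary). SUM over an all-NULL group is NULL.
  1: ids {6, 18, 21, 23, 32} → SUM(e.salary)=525
  2: ids {14, 31, 34} → SUM(e.salary)=220
  3: ids {10, 17, 20} → SUM(e.salary)=257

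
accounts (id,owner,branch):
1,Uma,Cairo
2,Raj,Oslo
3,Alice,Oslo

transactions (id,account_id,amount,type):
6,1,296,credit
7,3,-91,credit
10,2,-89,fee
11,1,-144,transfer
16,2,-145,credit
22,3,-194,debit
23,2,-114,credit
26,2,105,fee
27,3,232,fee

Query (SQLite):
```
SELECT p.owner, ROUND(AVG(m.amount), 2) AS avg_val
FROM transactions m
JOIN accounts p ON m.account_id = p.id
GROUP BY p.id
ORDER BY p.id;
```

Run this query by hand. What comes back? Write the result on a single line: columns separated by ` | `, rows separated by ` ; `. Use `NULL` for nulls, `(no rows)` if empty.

Join each transactions row to its accounts via account_id.
Group joined rows by accounts.id; compute ROUND(AVG(m.amount), 2) per group.
  1: ids {6, 11} → ROUND(AVG(m.amount), 2)=76
  2: ids {10, 16, 23, 26} → ROUND(AVG(m.amount), 2)=-60.75
  3: ids {7, 22, 27} → ROUND(AVG(m.amount), 2)=-17.67

Uma | 76 ; Raj | -60.75 ; Alice | -17.67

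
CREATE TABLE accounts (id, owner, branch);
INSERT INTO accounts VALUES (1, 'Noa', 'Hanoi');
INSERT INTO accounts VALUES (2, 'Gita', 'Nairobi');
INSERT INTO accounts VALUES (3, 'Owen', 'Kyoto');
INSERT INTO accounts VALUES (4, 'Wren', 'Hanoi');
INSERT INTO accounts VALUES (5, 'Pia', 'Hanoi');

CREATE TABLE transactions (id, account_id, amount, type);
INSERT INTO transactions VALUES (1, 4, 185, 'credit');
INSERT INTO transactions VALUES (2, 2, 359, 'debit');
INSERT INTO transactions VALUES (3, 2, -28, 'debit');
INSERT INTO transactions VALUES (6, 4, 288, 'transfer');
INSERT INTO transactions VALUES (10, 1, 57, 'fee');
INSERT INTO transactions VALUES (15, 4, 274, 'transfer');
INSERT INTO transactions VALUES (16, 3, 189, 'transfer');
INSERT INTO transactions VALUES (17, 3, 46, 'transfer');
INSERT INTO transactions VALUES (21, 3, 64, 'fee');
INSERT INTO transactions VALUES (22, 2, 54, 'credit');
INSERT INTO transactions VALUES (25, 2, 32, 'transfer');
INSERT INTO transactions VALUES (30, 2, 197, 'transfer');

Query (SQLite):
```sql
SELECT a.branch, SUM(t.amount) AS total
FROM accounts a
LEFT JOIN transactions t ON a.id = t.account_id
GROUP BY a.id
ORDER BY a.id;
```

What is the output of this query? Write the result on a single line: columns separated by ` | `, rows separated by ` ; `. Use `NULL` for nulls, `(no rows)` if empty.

Hanoi | 57 ; Nairobi | 614 ; Kyoto | 299 ; Hanoi | 747 ; Hanoi | NULL

LEFT JOIN keeps every accounts row; unmatched ones get NULL for transactions columns.
Group by accounts.id and compute SUM(t.amount). SUM over an all-NULL group is NULL.
  1: ids {10} → SUM(t.amount)=57
  2: ids {2, 3, 22, 25, 30} → SUM(t.amount)=614
  3: ids {16, 17, 21} → SUM(t.amount)=299
  4: ids {1, 6, 15} → SUM(t.amount)=747
  5: ids {—} → SUM(t.amount)=NULL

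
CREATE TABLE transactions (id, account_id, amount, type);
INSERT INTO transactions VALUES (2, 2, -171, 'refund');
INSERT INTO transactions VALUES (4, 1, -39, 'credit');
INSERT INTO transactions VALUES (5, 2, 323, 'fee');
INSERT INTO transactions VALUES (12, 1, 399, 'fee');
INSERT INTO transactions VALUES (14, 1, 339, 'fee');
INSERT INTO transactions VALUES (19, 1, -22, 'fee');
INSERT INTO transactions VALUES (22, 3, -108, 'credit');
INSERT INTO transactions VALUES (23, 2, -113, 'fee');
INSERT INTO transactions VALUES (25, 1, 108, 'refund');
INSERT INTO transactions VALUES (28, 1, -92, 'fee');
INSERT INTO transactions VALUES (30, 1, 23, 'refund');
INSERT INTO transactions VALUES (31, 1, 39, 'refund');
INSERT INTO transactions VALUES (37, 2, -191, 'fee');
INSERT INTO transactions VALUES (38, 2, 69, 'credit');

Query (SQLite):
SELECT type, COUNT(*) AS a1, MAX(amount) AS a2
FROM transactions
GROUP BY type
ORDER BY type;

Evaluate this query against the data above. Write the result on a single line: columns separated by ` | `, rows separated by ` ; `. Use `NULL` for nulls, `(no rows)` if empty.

credit | 3 | 69 ; fee | 7 | 399 ; refund | 4 | 108

Group transactions by type.
Per group compute: COUNT(*), MAX(amount).
  credit: ids {4, 22, 38} → COUNT(*)=3, MAX(amount)=69
  fee: ids {5, 12, 14, 19, 23, 28, 37} → COUNT(*)=7, MAX(amount)=399
  refund: ids {2, 25, 30, 31} → COUNT(*)=4, MAX(amount)=108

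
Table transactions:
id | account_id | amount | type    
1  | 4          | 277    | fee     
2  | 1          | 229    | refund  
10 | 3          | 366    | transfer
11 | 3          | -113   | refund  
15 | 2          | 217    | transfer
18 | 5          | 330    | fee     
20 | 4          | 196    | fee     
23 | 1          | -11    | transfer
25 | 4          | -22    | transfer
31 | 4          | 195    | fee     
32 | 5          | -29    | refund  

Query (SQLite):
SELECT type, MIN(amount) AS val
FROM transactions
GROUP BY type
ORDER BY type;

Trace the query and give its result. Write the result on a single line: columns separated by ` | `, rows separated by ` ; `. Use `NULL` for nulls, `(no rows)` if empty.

Partition transactions by type; compute MIN(amount) within each group.
  fee: ids {1, 18, 20, 31} → MIN(amount)=195
  refund: ids {2, 11, 32} → MIN(amount)=-113
  transfer: ids {10, 15, 23, 25} → MIN(amount)=-22

fee | 195 ; refund | -113 ; transfer | -22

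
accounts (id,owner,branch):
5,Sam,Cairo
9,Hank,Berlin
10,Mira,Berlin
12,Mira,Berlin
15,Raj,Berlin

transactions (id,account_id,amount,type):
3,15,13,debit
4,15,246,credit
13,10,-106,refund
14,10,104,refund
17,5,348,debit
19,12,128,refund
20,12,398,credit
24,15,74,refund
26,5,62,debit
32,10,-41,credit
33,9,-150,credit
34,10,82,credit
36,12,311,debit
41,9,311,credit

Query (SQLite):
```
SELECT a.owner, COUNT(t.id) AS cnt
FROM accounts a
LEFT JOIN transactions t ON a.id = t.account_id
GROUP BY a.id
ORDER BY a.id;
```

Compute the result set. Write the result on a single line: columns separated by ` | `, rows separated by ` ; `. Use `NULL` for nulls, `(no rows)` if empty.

LEFT JOIN keeps every accounts row; unmatched ones get NULL for transactions columns.
Group by accounts.id and compute COUNT(t.id). COUNT(col) of an all-NULL group is 0.
  5: ids {17, 26} → COUNT(t.id)=2
  9: ids {33, 41} → COUNT(t.id)=2
  10: ids {13, 14, 32, 34} → COUNT(t.id)=4
  12: ids {19, 20, 36} → COUNT(t.id)=3
  15: ids {3, 4, 24} → COUNT(t.id)=3

Sam | 2 ; Hank | 2 ; Mira | 4 ; Mira | 3 ; Raj | 3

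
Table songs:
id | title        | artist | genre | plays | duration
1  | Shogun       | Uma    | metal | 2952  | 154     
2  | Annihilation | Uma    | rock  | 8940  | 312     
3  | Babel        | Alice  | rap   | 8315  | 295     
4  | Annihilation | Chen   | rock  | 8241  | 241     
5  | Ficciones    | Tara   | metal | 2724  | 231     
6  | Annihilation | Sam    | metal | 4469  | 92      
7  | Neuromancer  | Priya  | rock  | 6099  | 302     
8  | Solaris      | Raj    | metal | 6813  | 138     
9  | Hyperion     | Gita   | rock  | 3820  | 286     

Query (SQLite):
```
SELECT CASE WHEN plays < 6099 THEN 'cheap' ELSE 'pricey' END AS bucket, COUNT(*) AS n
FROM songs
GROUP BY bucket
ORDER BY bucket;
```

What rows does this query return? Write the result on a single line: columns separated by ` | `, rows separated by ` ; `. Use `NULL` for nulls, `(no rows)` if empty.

Bucket rows by plays < 6099 → 'cheap' else 'pricey'; count each bucket.

cheap | 4 ; pricey | 5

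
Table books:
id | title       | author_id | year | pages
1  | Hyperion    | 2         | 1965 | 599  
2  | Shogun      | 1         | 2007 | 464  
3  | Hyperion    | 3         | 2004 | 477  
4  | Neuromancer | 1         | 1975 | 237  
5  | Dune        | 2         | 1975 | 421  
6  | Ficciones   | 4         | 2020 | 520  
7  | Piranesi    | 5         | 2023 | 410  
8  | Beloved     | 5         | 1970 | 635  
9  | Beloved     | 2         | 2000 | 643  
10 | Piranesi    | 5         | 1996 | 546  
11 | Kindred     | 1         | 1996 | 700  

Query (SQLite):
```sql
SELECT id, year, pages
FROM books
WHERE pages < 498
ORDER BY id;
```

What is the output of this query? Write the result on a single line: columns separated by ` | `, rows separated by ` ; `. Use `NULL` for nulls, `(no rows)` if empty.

2 | 2007 | 464 ; 3 | 2004 | 477 ; 4 | 1975 | 237 ; 5 | 1975 | 421 ; 7 | 2023 | 410

pages < 498: ids {2, 3, 4, 5, 7}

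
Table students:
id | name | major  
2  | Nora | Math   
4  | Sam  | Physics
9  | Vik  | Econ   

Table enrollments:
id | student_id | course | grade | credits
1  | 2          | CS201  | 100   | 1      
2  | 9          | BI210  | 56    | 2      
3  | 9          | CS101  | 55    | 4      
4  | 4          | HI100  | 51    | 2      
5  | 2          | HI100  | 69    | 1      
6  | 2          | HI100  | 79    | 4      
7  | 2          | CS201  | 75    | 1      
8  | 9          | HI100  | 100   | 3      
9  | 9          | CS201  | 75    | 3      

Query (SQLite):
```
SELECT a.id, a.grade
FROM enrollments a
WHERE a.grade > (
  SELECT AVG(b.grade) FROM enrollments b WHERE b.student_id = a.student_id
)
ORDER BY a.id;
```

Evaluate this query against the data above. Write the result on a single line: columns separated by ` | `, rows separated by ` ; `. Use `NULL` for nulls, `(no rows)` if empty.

1 | 100 ; 8 | 100 ; 9 | 75

For each enrollments row a, compute AVG(grade) over rows sharing a.student_id.
Keep row a if a.grade > that per-group AVG.
  student_id=2: AVG(grade) = 80.75
  student_id=4: AVG(grade) = 51.0
  student_id=9: AVG(grade) = 71.5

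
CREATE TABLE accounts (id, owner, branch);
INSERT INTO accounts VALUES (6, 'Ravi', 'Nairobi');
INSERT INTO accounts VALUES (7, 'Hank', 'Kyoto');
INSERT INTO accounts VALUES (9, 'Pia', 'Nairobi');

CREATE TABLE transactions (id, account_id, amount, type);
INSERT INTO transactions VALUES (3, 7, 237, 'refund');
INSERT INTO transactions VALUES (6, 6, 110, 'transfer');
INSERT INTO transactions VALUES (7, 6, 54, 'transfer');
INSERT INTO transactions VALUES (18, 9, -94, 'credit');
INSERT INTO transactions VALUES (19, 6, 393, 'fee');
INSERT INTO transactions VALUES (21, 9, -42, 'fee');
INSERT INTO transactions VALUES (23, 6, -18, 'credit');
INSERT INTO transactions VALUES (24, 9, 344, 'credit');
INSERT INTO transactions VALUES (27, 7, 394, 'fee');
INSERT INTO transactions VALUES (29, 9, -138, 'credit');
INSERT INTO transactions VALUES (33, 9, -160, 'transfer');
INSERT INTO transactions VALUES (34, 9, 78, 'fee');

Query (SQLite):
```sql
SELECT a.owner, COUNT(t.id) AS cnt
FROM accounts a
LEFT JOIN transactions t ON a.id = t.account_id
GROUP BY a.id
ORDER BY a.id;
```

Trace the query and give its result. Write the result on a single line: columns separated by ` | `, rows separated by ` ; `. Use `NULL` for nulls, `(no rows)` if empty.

LEFT JOIN keeps every accounts row; unmatched ones get NULL for transactions columns.
Group by accounts.id and compute COUNT(t.id). COUNT(col) of an all-NULL group is 0.
  6: ids {6, 7, 19, 23} → COUNT(t.id)=4
  7: ids {3, 27} → COUNT(t.id)=2
  9: ids {18, 21, 24, 29, 33, 34} → COUNT(t.id)=6

Ravi | 4 ; Hank | 2 ; Pia | 6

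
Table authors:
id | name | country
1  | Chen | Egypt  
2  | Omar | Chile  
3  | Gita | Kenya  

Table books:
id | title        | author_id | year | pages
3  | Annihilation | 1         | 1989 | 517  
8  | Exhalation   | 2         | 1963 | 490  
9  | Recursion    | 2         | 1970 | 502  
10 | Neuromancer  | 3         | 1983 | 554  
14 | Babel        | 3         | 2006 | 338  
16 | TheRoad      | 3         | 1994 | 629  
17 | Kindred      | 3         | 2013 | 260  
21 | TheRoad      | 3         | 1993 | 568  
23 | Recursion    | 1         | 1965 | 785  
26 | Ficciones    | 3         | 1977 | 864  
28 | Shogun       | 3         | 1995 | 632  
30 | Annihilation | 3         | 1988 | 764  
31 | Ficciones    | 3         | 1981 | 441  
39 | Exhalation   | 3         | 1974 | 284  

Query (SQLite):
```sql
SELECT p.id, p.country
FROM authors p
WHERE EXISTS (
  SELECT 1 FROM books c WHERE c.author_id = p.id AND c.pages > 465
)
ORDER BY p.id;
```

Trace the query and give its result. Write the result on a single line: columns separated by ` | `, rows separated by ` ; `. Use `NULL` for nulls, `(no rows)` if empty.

For each authors row, check whether any books with matching author_id has pages > 465.
Keep rows where that is true.

1 | Egypt ; 2 | Chile ; 3 | Kenya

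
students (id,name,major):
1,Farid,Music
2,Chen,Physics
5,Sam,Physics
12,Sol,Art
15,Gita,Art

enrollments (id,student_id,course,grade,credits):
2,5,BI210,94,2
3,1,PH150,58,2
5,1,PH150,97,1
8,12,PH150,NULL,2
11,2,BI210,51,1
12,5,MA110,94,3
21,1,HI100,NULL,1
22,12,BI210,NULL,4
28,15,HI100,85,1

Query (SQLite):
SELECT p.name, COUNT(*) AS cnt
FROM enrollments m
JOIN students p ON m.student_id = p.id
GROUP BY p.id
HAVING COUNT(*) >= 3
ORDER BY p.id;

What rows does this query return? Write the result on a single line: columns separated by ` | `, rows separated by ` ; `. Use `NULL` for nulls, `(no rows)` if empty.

Farid | 3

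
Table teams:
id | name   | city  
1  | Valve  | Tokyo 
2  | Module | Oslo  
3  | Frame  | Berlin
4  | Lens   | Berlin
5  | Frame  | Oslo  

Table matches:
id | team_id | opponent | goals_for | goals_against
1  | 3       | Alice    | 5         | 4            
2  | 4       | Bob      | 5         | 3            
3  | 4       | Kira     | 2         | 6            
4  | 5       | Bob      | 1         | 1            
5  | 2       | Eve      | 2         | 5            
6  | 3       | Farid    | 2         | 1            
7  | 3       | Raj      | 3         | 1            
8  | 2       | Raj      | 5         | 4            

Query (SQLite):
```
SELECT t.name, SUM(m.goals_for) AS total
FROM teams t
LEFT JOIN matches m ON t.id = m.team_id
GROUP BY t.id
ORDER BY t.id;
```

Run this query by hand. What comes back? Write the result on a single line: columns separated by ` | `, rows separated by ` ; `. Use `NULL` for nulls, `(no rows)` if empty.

Valve | NULL ; Module | 7 ; Frame | 10 ; Lens | 7 ; Frame | 1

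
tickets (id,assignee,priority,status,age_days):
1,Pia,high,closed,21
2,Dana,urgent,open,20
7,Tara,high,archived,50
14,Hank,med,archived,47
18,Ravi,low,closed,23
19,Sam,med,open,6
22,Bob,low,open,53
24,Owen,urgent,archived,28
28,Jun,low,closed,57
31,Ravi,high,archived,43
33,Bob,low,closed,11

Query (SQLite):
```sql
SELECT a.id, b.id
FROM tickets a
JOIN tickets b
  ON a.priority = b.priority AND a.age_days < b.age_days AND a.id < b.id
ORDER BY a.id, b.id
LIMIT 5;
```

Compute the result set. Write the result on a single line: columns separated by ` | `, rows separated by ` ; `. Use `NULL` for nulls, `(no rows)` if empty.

1 | 7 ; 1 | 31 ; 2 | 24 ; 18 | 22 ; 18 | 28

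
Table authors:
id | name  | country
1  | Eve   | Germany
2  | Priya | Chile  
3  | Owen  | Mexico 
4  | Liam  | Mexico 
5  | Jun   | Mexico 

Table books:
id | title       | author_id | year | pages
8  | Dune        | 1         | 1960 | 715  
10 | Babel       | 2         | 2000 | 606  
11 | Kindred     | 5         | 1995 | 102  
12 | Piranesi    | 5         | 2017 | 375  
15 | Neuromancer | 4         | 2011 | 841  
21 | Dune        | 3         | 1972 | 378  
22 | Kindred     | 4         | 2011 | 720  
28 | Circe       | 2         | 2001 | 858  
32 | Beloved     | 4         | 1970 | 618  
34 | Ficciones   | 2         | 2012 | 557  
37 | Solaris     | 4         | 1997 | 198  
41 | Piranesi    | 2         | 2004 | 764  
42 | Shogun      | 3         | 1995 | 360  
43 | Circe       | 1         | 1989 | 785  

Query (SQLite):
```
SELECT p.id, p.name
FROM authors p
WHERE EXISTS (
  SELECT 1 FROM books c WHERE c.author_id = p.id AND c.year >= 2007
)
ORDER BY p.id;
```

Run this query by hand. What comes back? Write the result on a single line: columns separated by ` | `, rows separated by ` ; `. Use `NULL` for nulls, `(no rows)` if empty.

2 | Priya ; 4 | Liam ; 5 | Jun

For each authors row, check whether any books with matching author_id has year >= 2007.
Keep rows where that is true.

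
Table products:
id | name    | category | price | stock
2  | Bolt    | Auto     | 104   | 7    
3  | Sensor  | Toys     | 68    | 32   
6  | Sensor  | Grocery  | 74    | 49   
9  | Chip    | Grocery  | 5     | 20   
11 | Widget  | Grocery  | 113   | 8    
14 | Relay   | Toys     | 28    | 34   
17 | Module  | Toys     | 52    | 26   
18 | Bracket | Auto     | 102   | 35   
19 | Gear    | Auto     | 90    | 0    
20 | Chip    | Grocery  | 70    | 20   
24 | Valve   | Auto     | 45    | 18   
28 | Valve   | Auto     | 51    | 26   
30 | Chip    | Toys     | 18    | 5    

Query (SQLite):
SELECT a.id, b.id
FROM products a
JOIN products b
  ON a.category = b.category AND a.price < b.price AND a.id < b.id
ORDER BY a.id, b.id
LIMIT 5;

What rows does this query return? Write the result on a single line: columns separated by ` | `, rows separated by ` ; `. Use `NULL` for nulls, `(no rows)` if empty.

Pairs (a,b) with same category, a.price < b.price, a.id < b.id.
category groups: Auto:{2,18,19,24,28} Grocery:{6,9,11,20} Toys:{3,14,17,30}
Ordered by (a.id, b.id); first 5.

6 | 11 ; 9 | 11 ; 9 | 20 ; 14 | 17 ; 24 | 28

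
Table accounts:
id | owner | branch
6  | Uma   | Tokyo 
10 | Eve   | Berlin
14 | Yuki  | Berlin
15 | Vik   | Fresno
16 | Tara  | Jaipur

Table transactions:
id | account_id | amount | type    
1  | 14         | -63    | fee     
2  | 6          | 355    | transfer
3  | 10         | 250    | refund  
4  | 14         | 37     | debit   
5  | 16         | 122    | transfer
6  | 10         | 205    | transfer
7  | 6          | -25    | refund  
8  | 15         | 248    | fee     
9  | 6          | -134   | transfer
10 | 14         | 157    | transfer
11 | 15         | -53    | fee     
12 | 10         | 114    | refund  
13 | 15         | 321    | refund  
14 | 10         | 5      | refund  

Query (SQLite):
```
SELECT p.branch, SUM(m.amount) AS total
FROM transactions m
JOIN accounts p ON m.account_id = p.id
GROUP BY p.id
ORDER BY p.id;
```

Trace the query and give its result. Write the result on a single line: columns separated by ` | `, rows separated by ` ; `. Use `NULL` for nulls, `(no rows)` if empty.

Tokyo | 196 ; Berlin | 574 ; Berlin | 131 ; Fresno | 516 ; Jaipur | 122

Join each transactions row to its accounts via account_id.
Group joined rows by accounts.id; compute SUM(m.amount) per group.
  6: ids {2, 7, 9} → SUM(m.amount)=196
  10: ids {3, 6, 12, 14} → SUM(m.amount)=574
  14: ids {1, 4, 10} → SUM(m.amount)=131
  15: ids {8, 11, 13} → SUM(m.amount)=516
  16: ids {5} → SUM(m.amount)=122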